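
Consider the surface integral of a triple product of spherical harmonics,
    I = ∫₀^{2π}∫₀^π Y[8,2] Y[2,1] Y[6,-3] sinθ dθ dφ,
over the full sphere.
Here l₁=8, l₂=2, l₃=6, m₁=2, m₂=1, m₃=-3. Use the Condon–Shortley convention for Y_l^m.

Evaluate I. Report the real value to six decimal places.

0.120013

m-sum 0 ✓  L=16 even ✓  6≤6≤10 ✓
Π(2lᵢ+1) = 17×5×13 = 1105
triangle coeff Δ(8,2,6) = 1/30940
Σ_t [2,2]: t=2:+1/2073600 = 1/2073600
(3j)²=28/1105 [(8 2 6; 0 0 0)], sign=+1
Σ_t [3,3]: t=3:−1/13063680 = -1/13063680
(3j)²=10/1547 [(8 2 6; 2 1 -3)], sign=+1
⇒ 4πI² = 40/221
I = (+1)√(40/221/(4π)) = 0.12001318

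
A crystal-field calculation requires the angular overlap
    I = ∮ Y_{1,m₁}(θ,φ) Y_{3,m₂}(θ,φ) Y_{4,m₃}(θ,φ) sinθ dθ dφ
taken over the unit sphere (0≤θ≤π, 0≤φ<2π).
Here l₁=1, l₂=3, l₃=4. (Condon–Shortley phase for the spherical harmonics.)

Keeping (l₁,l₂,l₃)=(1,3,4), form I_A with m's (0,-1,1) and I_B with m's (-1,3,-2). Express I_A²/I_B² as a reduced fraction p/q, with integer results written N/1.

Same 1,3,4: normalisation and zero-m 3j drop out of the ratio.
A: Δ: 0! 2! 6! / 9! → 1/252; sum: t=0:+1/48 = 1/48; 3j²(1 3 4; 0 -1 1) = Δ·Π!·Σ² = 5/84  (sign -1)
B: Δ: 0! 2! 6! / 9! → 1/252; sum: t=0:+1/1440 = 1/1440; 3j²(1 3 4; -1 3 -2) = Δ·Π!·Σ² = 1/252  (sign +1)
I_A²/I_B² = (5/84)/(1/252) = 15/1

15/1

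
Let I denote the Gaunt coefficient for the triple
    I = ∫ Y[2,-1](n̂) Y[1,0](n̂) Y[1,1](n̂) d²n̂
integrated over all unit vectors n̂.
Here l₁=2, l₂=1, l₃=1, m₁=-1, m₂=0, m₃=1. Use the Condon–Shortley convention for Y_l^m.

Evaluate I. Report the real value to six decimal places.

-0.218510

Rules hold: Σm=0, L=4 even, 1≤1≤3.
N = 5·3·3 = 45
Δ = 2!·2!·0!/5! = 1/30
Racah Σ t=1..1: t=1:−1/1 = -1/1
⇒ 3j(2 1 1; 0 0 0)² = 2/15, sgn +1
Racah Σ t=1..1: t=1:−1/2 = -1/2
⇒ 3j(2 1 1; -1 0 1)² = 1/10, sgn -1
4πI² = N·(3j₀)²·(3jₘ)² = 3/5
I = -1·√(0.6/4π) = -0.21850969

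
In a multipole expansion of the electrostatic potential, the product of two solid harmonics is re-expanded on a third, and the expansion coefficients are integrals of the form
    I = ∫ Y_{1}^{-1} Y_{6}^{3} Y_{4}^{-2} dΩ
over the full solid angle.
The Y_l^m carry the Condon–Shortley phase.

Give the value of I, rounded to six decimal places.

0.000000

|1−6|≤4≤1+6 violated ⇒ I = 0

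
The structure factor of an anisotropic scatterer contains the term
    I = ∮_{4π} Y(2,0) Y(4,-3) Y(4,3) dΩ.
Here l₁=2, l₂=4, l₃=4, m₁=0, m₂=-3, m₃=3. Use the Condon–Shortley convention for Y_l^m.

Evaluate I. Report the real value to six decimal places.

Checks pass: Σm=0; 10 even; l₃=4∈[2,6].
(2·2+1)(2·4+1)(2·4+1) = 405
Δ: 2! 2! 6! / 11! → 1/13860
sum: t=0:+1/192 t=1:−1/36 t=2:+1/192 = -5/288
3j²(2 4 4; 0 0 0) = Δ·Π!·Σ² = 20/693  (sign -1)
sum: t=0:+1/480 t=1:−1/720 = 1/1440
3j²(2 4 4; 0 -3 3) = Δ·Π!·Σ² = 7/1980  (sign -1)
combine: 4πI² = 405·20/693·7/1980 = 5/121
take √, sign +1: I = 0.05734392

0.057344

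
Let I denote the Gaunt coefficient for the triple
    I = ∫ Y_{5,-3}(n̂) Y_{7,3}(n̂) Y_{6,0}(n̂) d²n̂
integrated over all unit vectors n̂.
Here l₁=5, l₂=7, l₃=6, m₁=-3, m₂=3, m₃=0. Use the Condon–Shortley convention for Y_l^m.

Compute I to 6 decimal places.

0.130140

m-sum 0 ✓  L=18 even ✓  2≤6≤12 ✓
Π(2lᵢ+1) = 11×15×13 = 2145
triangle coeff Δ(5,7,6) = 1/174594420
Σ_t [1,5]: t=1:−1/4147200 t=2:+1/207360 t=3:−1/82944 t=4:+1/207360 t=5:−1/4147200 = -1/345600
(3j)²=420/46189 [(5 7 6; 0 0 0)], sign=-1
Σ_t [4,6]: t=4:+1/1658880 t=5:−1/518400 t=6:+1/1658880 = -1/1382400
(3j)²=504/46189 [(5 7 6; -3 3 0)], sign=-1
⇒ 4πI² = 3175200/14919047
I = (+1)√(3175200/14919047/(4π)) = 0.13013978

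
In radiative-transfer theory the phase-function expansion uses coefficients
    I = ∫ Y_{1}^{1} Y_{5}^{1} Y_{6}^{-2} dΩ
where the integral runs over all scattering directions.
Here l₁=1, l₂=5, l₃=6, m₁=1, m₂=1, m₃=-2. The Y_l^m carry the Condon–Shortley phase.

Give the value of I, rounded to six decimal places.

m-sum 0 ✓  L=12 even ✓  4≤6≤6 ✓
Π(2lᵢ+1) = 3×11×13 = 429
triangle coeff Δ(1,5,6) = 1/858
Σ_t [0,0]: t=0:+1/14400 = 1/14400
(3j)²=6/143 [(1 5 6; 0 0 0)], sign=+1
Σ_t [0,0]: t=0:+1/34560 = 1/34560
(3j)²=14/429 [(1 5 6; 1 1 -2)], sign=+1
⇒ 4πI² = 84/143
I = (+1)√(84/143/(4π)) = 0.21620548

0.216205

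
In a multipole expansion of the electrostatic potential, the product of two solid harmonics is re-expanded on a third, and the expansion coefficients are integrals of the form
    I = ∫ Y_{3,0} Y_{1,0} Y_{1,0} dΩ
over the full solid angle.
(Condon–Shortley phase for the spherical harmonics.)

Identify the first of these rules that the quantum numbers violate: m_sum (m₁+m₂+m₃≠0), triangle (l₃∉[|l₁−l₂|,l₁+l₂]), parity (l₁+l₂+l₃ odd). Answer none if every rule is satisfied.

triangle

Σmᵢ = 0  ✓
l₃∈[|l₁−l₂|,l₁+l₂]=[2,4], have l₃=1  ✗
Σlᵢ = 5 ⇒ odd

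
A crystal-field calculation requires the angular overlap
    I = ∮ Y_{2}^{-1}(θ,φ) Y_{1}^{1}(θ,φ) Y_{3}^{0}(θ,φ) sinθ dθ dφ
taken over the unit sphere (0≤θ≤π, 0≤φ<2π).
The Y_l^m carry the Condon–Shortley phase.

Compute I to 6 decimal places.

m-sum 0 ✓  L=6 even ✓  1≤3≤3 ✓
Π(2lᵢ+1) = 5×3×7 = 105
triangle coeff Δ(2,1,3) = 1/105
Σ_t [0,0]: t=0:+1/4 = 1/4
(3j)²=3/35 [(2 1 3; 0 0 0)], sign=-1
Σ_t [0,0]: t=0:+1/12 = 1/12
(3j)²=1/35 [(2 1 3; -1 1 0)], sign=-1
⇒ 4πI² = 9/35
I = (+1)√(9/35/(4π)) = 0.14304817

0.143048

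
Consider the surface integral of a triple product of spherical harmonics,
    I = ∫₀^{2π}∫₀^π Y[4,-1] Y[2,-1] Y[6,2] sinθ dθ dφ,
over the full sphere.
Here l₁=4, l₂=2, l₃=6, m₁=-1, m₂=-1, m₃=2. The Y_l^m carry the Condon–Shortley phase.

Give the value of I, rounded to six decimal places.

0.238034

m-sum 0 ✓  L=12 even ✓  2≤6≤6 ✓
Π(2lᵢ+1) = 9×5×13 = 585
triangle coeff Δ(4,2,6) = 1/6435
Σ_t [0,0]: t=0:+1/2304 = 1/2304
(3j)²=5/143 [(4 2 6; 0 0 0)], sign=+1
Σ_t [0,0]: t=0:+1/4320 = 1/4320
(3j)²=224/6435 [(4 2 6; -1 -1 2)], sign=+1
⇒ 4πI² = 1120/1573
I = (+1)√(1120/1573/(4π)) = 0.23803440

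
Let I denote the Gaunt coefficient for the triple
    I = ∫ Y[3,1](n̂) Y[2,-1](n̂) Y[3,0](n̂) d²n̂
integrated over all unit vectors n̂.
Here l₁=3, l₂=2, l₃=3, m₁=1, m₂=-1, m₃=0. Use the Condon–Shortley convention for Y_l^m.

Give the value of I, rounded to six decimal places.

-0.059471

Checks pass: Σm=0; 8 even; l₃=3∈[1,5].
(2·3+1)(2·2+1)(2·3+1) = 245
Δ: 2! 4! 2! / 9! → 1/3780
sum: t=0:+1/24 t=1:−1/4 t=2:+1/24 = -1/6
3j²(3 2 3; 0 0 0) = Δ·Π!·Σ² = 4/105  (sign +1)
sum: t=0:+1/8 t=1:−1/12 = 1/24
3j²(3 2 3; 1 -1 0) = Δ·Π!·Σ² = 1/210  (sign -1)
combine: 4πI² = 245·4/105·1/210 = 2/45
take √, sign -1: I = -0.05947080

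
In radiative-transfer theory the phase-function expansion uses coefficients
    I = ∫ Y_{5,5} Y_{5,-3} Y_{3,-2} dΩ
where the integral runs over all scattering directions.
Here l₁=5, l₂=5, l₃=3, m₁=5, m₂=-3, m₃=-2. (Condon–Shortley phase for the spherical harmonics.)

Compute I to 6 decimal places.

L=13 odd ⇒ parity kills the (l;000) factor ⇒ I = 0

0.000000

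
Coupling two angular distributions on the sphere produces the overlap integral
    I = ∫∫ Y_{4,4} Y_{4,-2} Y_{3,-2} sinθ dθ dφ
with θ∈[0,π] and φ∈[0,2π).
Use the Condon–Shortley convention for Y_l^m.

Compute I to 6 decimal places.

0.000000

Σlᵢ=11 odd — θ-integrand is odd under cosθ→−cosθ; I=0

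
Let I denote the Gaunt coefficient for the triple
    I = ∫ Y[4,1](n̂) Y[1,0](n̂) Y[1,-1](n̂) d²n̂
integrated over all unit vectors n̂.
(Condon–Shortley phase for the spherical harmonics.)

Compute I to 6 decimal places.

0.000000

|4−1|≤1≤4+1 violated ⇒ I = 0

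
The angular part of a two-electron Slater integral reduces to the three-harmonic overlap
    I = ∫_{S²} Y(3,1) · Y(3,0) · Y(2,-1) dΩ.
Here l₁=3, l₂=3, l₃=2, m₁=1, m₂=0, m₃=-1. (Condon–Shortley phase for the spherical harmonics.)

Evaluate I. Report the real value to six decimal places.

-0.059471

m-sum 0 ✓  L=8 even ✓  0≤2≤6 ✓
Π(2lᵢ+1) = 7×7×5 = 245
triangle coeff Δ(3,3,2) = 1/3780
Σ_t [1,3]: t=1:−1/24 t=2:+1/4 t=3:−1/24 = 1/6
(3j)²=4/105 [(3 3 2; 0 0 0)], sign=+1
Σ_t [1,2]: t=1:−1/12 t=2:+1/8 = 1/24
(3j)²=1/210 [(3 3 2; 1 0 -1)], sign=-1
⇒ 4πI² = 2/45
I = (-1)√(2/45/(4π)) = -0.05947080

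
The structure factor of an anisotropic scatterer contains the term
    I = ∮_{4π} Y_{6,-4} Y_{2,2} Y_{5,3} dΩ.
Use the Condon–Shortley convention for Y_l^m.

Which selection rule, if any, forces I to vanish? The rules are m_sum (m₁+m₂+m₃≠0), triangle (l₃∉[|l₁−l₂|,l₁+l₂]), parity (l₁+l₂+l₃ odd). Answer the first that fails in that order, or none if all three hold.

m₁+m₂+m₃ = -4 + 2 + 3 = 1  ✗
triangle: |6−2|=4 ≤ l₃=5 ≤ 6+2=8
parity: l₁+l₂+l₃ = 13 is odd

m_sum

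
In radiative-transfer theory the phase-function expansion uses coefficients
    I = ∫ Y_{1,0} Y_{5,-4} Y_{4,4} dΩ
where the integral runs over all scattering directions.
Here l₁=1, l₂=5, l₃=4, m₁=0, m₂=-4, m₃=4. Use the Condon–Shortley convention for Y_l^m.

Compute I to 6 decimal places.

Rules hold: Σm=0, L=10 even, 4≤4≤6.
N = 3·11·9 = 297
Δ = 2!·0!·8!/11! = 1/495
Racah Σ t=1..1: t=1:−1/576 = -1/576
⇒ 3j(1 5 4; 0 0 0)² = 5/99, sgn -1
Racah Σ t=1..1: t=1:−1/40320 = -1/40320
⇒ 3j(1 5 4; 0 -4 4)² = 1/55, sgn -1
4πI² = N·(3j₀)²·(3jₘ)² = 3/11
I = +1·√(0.272727/4π) = 0.14731920

0.147319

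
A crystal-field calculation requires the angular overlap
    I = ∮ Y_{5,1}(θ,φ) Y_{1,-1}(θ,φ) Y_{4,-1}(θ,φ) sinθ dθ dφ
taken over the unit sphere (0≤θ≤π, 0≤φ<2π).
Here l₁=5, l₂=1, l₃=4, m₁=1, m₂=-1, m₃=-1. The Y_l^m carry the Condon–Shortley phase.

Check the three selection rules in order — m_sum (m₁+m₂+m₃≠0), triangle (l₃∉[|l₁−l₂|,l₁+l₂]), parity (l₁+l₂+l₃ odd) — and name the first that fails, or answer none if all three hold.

m₁+m₂+m₃ = 1 − 1 − 1 = -1  ✗
triangle: |5−1|=4 ≤ l₃=4 ≤ 5+1=6
parity: l₁+l₂+l₃ = 10 is even

m_sum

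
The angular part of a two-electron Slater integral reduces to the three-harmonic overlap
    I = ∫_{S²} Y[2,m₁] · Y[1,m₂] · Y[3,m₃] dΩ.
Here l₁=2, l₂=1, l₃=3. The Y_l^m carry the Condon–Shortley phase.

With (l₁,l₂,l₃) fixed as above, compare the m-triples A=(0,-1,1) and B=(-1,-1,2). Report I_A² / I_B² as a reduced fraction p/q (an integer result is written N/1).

3/5

Same 2,1,3: normalisation and zero-m 3j drop out of the ratio.
A: Δ: 0! 4! 2! / 7! → 1/105; sum: t=0:+1/8 = 1/8; 3j²(2 1 3; 0 -1 1) = Δ·Π!·Σ² = 2/35  (sign +1)
B: Δ: 0! 4! 2! / 7! → 1/105; sum: t=0:+1/12 = 1/12; 3j²(2 1 3; -1 -1 2) = Δ·Π!·Σ² = 2/21  (sign -1)
I_A²/I_B² = (2/35)/(2/21) = 3/5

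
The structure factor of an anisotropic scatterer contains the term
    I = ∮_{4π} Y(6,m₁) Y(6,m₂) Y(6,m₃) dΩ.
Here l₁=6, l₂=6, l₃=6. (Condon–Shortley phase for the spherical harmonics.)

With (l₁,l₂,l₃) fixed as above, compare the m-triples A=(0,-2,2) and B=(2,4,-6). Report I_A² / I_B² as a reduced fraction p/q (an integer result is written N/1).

11/70

l's match ⇒ only the (l;m) 3-j factors differ between A and B.
A: triangle coeff Δ(6,6,6) = 1/325909584; Σ_t [0,4]: t=0:+1/24883200 t=1:−1/518400 t=2:+1/110592 t=3:−1/155520 t=4:+1/1658880 = 11/8294400; (3j)²=11/4199 [(6 6 6; 0 -2 2)], sign=+1
B: triangle coeff Δ(6,6,6) = 1/325909584; Σ_t [4,4]: t=4:+1/24883200 = 1/24883200; (3j)²=70/4199 [(6 6 6; 2 4 -6)], sign=+1
I_A²/I_B² = (11/4199)/(70/4199) = 11/70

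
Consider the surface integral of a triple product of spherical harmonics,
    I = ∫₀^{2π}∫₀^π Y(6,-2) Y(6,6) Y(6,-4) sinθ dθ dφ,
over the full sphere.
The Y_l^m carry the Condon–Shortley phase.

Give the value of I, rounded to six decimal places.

Rules hold: Σm=0, L=18 even, 0≤6≤12.
N = 13·13·13 = 2197
Δ = 6!·6!·6!/19! = 1/325909584
Racah Σ t=0..6: t=0:+1/373248000 t=1:−1/1728000 t=2:+1/110592 t=3:−1/46656 t=4:+1/110592 t=5:−1/1728000 t=6:+1/373248000 = -7/1555200
⇒ 3j(6 6 6; 0 0 0)² = 400/46189, sgn -1
Racah Σ t=6..6: t=6:+1/24883200 = 1/24883200
⇒ 3j(6 6 6; -2 6 -4)² = 70/4199, sgn +1
4πI² = N·(3j₀)²·(3jₘ)² = 364000/1147619
I = -1·√(0.317178/4π) = -0.15887183

-0.158872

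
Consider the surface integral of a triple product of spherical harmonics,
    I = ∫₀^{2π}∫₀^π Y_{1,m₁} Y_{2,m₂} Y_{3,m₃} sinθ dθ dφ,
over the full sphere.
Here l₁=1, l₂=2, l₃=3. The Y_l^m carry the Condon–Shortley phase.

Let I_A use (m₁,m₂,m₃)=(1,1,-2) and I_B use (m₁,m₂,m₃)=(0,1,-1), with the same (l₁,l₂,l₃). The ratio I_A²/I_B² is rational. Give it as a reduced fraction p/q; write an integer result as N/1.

Same 1,2,3: normalisation and zero-m 3j drop out of the ratio.
A: Δ: 0! 2! 4! / 7! → 1/105; sum: t=0:+1/12 = 1/12; 3j²(1 2 3; 1 1 -2) = Δ·Π!·Σ² = 2/21  (sign -1)
B: Δ: 0! 2! 4! / 7! → 1/105; sum: t=0:+1/6 = 1/6; 3j²(1 2 3; 0 1 -1) = Δ·Π!·Σ² = 8/105  (sign +1)
I_A²/I_B² = (2/21)/(8/105) = 5/4

5/4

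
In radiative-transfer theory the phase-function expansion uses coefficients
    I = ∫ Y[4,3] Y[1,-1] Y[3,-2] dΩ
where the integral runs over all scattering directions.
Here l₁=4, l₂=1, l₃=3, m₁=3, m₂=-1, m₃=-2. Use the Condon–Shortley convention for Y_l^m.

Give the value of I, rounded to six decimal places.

-0.282095

Rules hold: Σm=0, L=8 even, 3≤3≤5.
N = 9·3·7 = 189
Δ = 2!·6!·0!/9! = 1/252
Racah Σ t=1..1: t=1:−1/36 = -1/36
⇒ 3j(4 1 3; 0 0 0)² = 4/63, sgn +1
Racah Σ t=0..0: t=0:+1/240 = 1/240
⇒ 3j(4 1 3; 3 -1 -2)² = 1/12, sgn -1
4πI² = N·(3j₀)²·(3jₘ)² = 1/1
I = -1·√(1/4π) = -0.28209479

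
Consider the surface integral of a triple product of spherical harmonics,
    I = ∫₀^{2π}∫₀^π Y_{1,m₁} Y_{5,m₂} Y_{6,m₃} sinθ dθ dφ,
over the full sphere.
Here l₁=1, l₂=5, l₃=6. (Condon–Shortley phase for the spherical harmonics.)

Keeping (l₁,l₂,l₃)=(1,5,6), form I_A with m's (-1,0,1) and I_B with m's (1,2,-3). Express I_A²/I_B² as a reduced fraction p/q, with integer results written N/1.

Shared (l₁,l₂,l₃)=(1,5,6): N and (l;000)² cancel in I_A²/I_B².
A: Δ = 0!·2!·10!/13! = 1/858; Racah Σ t=0..0: t=0:+1/28800 = 1/28800; ⇒ 3j(1 5 6; -1 0 1)² = 7/286, sgn -1
B: Δ = 0!·2!·10!/13! = 1/858; Racah Σ t=0..0: t=0:+1/60480 = 1/60480; ⇒ 3j(1 5 6; 1 2 -3)² = 6/143, sgn -1
I_A²/I_B² = (7/286)/(6/143) = 7/12

7/12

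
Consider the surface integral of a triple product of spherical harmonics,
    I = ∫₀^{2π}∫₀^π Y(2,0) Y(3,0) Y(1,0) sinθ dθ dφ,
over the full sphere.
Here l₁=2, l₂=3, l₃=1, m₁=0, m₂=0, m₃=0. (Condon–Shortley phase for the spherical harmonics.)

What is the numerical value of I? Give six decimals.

0.247767

Rules hold: Σm=0, L=6 even, 1≤1≤5.
N = 5·7·3 = 105
Δ = 4!·0!·2!/7! = 1/105
Racah Σ t=2..2: t=2:+1/4 = 1/4
⇒ 3j(2 3 1; 0 0 0)² = 3/35, sgn -1
(m-triple is (0,0,0) — same symbol as above.)
4πI² = N·(3j₀)²·(3jₘ)² = 27/35
I = +1·√(0.771429/4π) = 0.24776670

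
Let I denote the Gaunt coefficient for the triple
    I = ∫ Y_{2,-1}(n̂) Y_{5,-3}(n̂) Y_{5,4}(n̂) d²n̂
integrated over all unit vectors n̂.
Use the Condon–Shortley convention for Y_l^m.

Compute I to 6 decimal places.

m-sum 0 ✓  L=12 even ✓  3≤5≤7 ✓
Π(2lᵢ+1) = 5×11×11 = 605
triangle coeff Δ(2,5,5) = 1/38610
Σ_t [0,2]: t=0:+1/2880 t=1:−1/576 t=2:+1/2880 = -1/960
(3j)²=10/429 [(2 5 5; 0 0 0)], sign=+1
Σ_t [1,2]: t=1:−1/10080 t=2:+1/80640 = -1/11520
(3j)²=49/1430 [(2 5 5; -1 -3 4)], sign=+1
⇒ 4πI² = 245/507
I = (+1)√(245/507/(4π)) = 0.19609844

0.196098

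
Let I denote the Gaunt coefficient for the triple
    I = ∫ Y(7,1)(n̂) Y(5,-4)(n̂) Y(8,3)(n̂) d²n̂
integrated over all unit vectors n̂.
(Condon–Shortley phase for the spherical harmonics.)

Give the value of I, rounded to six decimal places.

-0.041715

Checks pass: Σm=0; 20 even; l₃=8∈[2,12].
(2·7+1)(2·5+1)(2·8+1) = 2805
Δ: 4! 10! 6! / 21! → 1/814773960
sum: t=0:+1/87091200 t=1:−1/4976640 t=2:+1/2073600 t=3:−1/4976640 t=4:+1/87091200 = 1/9676800
3j²(7 5 8; 0 0 0) = Δ·Π!·Σ² = 360/46189  (sign +1)
sum: t=0:+1/49766400 t=1:−1/62208000 = 1/248832000
3j²(7 5 8; 1 -4 3) = Δ·Π!·Σ² = 21/20995  (sign -1)
combine: 4πI² = 2805·360/46189·21/20995 = 22680/1037153
take √, sign -1: I = -0.04171528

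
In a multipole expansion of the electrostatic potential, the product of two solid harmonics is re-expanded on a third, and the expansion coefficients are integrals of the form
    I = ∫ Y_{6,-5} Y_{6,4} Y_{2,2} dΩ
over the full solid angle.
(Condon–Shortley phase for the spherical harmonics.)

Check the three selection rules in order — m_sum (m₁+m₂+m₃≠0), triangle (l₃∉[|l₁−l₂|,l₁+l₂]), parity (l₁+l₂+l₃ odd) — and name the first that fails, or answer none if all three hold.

m_sum

Σmᵢ = 1  ✗
l₃∈[|l₁−l₂|,l₁+l₂]=[0,12], have l₃=2
Σlᵢ = 14 ⇒ even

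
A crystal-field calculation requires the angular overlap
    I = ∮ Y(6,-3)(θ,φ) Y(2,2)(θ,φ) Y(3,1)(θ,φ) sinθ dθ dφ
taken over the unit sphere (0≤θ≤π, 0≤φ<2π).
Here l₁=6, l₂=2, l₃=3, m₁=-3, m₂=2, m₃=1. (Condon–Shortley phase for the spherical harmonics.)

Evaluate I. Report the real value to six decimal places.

0.000000

l₃=3 ∉ [4,8] — triangle fails ⇒ I = 0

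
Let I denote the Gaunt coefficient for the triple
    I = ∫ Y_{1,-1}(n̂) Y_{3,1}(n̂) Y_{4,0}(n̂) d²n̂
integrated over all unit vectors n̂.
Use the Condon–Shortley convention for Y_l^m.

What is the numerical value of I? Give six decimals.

0.150786

Checks pass: Σm=0; 8 even; l₃=4∈[2,4].
(2·1+1)(2·3+1)(2·4+1) = 189
Δ: 0! 2! 6! / 9! → 1/252
sum: t=0:+1/36 = 1/36
3j²(1 3 4; 0 0 0) = Δ·Π!·Σ² = 4/63  (sign +1)
sum: t=0:+1/96 = 1/96
3j²(1 3 4; -1 1 0) = Δ·Π!·Σ² = 1/42  (sign +1)
combine: 4πI² = 189·4/63·1/42 = 2/7
take √, sign +1: I = 0.15078601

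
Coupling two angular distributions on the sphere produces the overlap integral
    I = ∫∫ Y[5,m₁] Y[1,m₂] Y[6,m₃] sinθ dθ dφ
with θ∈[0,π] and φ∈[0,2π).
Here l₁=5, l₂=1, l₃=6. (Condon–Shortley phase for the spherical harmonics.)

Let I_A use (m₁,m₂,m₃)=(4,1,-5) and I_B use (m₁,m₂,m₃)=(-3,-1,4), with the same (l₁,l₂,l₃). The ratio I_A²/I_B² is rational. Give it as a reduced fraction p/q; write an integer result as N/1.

Shared (l₁,l₂,l₃)=(5,1,6): N and (l;000)² cancel in I_A²/I_B².
A: Δ = 0!·10!·2!/13! = 1/858; Racah Σ t=0..0: t=0:+1/725760 = 1/725760; ⇒ 3j(5 1 6; 4 1 -5)² = 5/78, sgn -1
B: Δ = 0!·10!·2!/13! = 1/858; Racah Σ t=0..0: t=0:+1/161280 = 1/161280; ⇒ 3j(5 1 6; -3 -1 4)² = 15/286, sgn +1
I_A²/I_B² = (5/78)/(15/286) = 11/9

11/9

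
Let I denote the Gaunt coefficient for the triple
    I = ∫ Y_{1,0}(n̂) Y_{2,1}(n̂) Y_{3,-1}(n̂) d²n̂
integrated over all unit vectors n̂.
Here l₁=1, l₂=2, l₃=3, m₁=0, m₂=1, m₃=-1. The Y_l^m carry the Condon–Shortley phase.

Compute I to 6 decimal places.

Rules hold: Σm=0, L=6 even, 1≤3≤3.
N = 3·5·7 = 105
Δ = 0!·2!·4!/7! = 1/105
Racah Σ t=0..0: t=0:+1/4 = 1/4
⇒ 3j(1 2 3; 0 0 0)² = 3/35, sgn -1
Racah Σ t=0..0: t=0:+1/6 = 1/6
⇒ 3j(1 2 3; 0 1 -1)² = 8/105, sgn +1
4πI² = N·(3j₀)²·(3jₘ)² = 24/35
I = -1·√(0.685714/4π) = -0.23359668

-0.233597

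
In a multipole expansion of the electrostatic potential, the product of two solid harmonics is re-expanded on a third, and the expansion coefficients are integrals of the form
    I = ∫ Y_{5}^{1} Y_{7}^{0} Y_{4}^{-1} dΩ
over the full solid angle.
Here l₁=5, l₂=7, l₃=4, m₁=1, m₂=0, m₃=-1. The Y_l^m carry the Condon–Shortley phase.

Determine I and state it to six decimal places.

Checks pass: Σm=0; 16 even; l₃=4∈[2,12].
(2·5+1)(2·7+1)(2·4+1) = 1485
Δ: 8! 2! 6! / 17! → 1/6126120
sum: t=3:−1/69120 t=4:+1/20736 t=5:−1/69120 = 1/51840
3j²(5 7 4; 0 0 0) = Δ·Π!·Σ² = 280/21879  (sign +1)
sum: t=2:+1/345600 t=3:−1/34560 t=4:+1/41472 = -1/518400
3j²(5 7 4; 1 0 -1) = Δ·Π!·Σ² = 7/36465  (sign +1)
combine: 4πI² = 1485·280/21879·7/36465 = 1960/537251
take √, sign +1: I = 0.01703862

0.017039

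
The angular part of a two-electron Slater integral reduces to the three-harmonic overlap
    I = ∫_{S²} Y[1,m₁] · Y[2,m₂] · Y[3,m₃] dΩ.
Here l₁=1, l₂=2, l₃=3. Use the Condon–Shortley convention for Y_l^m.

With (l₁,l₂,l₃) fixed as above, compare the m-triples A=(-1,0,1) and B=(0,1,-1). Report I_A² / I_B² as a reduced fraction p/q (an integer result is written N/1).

Shared (l₁,l₂,l₃)=(1,2,3): N and (l;000)² cancel in I_A²/I_B².
A: Δ = 0!·2!·4!/7! = 1/105; Racah Σ t=0..0: t=0:+1/8 = 1/8; ⇒ 3j(1 2 3; -1 0 1)² = 2/35, sgn +1
B: Δ = 0!·2!·4!/7! = 1/105; Racah Σ t=0..0: t=0:+1/6 = 1/6; ⇒ 3j(1 2 3; 0 1 -1)² = 8/105, sgn +1
I_A²/I_B² = (2/35)/(8/105) = 3/4

3/4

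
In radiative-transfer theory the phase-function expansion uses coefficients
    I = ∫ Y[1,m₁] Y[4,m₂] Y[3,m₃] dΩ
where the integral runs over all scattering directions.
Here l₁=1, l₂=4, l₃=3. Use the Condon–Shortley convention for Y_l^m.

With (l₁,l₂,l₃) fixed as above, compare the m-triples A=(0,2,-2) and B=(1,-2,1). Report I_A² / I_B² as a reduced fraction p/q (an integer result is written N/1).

l's match ⇒ only the (l;m) 3-j factors differ between A and B.
A: triangle coeff Δ(1,4,3) = 1/252; Σ_t [1,1]: t=1:−1/120 = -1/120; (3j)²=1/21 [(1 4 3; 0 2 -2)], sign=+1
B: triangle coeff Δ(1,4,3) = 1/252; Σ_t [0,0]: t=0:+1/96 = 1/96; (3j)²=5/84 [(1 4 3; 1 -2 1)], sign=+1
I_A²/I_B² = (1/21)/(5/84) = 4/5

4/5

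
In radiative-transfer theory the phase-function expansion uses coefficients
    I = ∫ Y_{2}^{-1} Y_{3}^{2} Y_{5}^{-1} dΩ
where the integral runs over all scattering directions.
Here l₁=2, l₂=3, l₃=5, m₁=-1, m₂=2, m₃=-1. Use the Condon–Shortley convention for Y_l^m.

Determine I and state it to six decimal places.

Rules hold: Σm=0, L=10 even, 1≤5≤5.
N = 5·7·11 = 385
Δ = 0!·4!·6!/11! = 1/2310
Racah Σ t=0..0: t=0:+1/144 = 1/144
⇒ 3j(2 3 5; 0 0 0)² = 10/231, sgn -1
Racah Σ t=0..0: t=0:+1/720 = 1/720
⇒ 3j(2 3 5; -1 2 -1)² = 4/385, sgn +1
4πI² = N·(3j₀)²·(3jₘ)² = 40/231
I = -1·√(0.17316/4π) = -0.11738675

-0.117387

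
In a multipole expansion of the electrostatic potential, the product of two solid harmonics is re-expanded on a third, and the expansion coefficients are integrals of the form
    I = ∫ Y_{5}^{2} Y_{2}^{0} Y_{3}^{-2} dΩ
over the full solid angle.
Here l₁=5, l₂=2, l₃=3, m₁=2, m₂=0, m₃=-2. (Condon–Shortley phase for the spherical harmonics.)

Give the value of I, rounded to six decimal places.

0.190188

Rules hold: Σm=0, L=10 even, 3≤3≤7.
N = 11·5·7 = 385
Δ = 4!·6!·0!/11! = 1/2310
Racah Σ t=2..2: t=2:+1/144 = 1/144
⇒ 3j(5 2 3; 0 0 0)² = 10/231, sgn -1
Racah Σ t=2..2: t=2:+1/480 = 1/480
⇒ 3j(5 2 3; 2 0 -2)² = 3/110, sgn -1
4πI² = N·(3j₀)²·(3jₘ)² = 5/11
I = +1·√(0.454545/4π) = 0.19018827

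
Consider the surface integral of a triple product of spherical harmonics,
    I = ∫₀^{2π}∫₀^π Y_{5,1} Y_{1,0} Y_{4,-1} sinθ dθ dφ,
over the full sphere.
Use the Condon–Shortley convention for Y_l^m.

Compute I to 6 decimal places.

Rules hold: Σm=0, L=10 even, 4≤4≤6.
N = 11·3·9 = 297
Δ = 2!·8!·0!/11! = 1/495
Racah Σ t=1..1: t=1:−1/576 = -1/576
⇒ 3j(5 1 4; 0 0 0)² = 5/99, sgn -1
Racah Σ t=1..1: t=1:−1/720 = -1/720
⇒ 3j(5 1 4; 1 0 -1)² = 8/165, sgn +1
4πI² = N·(3j₀)²·(3jₘ)² = 8/11
I = -1·√(0.727273/4π) = -0.24057125

-0.240571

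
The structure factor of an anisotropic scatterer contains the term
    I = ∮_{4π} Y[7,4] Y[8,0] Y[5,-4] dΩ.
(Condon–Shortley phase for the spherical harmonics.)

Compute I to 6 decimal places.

Checks pass: Σm=0; 20 even; l₃=5∈[1,15].
(2·7+1)(2·8+1)(2·5+1) = 2805
Δ: 10! 4! 6! / 21! → 1/814773960
sum: t=3:−1/87091200 t=4:+1/4976640 t=5:−1/2073600 t=6:+1/4976640 t=7:−1/87091200 = -1/9676800
3j²(7 8 5; 0 0 0) = Δ·Π!·Σ² = 360/46189  (sign +1)
sum: t=2:+1/348364800 t=3:−1/87091200 = -1/116121600
3j²(7 8 5; 4 0 -4) = Δ·Π!·Σ² = 54/4199  (sign +1)
combine: 4πI² = 2805·360/46189·54/4199 = 291600/1037153
take √, sign +1: I = 0.14957789

0.149578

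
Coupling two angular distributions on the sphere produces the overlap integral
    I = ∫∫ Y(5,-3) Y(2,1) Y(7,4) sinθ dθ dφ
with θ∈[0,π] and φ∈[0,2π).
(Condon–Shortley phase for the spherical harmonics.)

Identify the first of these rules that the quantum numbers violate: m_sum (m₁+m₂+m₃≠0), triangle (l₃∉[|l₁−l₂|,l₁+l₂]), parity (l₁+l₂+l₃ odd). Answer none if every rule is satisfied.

m_sum

Σmᵢ = 2  ✗
l₃∈[|l₁−l₂|,l₁+l₂]=[3,7], have l₃=7
Σlᵢ = 14 ⇒ even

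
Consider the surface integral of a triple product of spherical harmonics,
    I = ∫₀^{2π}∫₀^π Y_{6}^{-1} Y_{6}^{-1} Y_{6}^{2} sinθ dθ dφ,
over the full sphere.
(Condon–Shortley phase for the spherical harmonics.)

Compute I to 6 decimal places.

0.117335

m-sum 0 ✓  L=18 even ✓  0≤6≤12 ✓
Π(2lᵢ+1) = 13×13×13 = 2197
triangle coeff Δ(6,6,6) = 1/325909584
Σ_t [0,6]: t=0:+1/373248000 t=1:−1/1728000 t=2:+1/110592 t=3:−1/46656 t=4:+1/110592 t=5:−1/1728000 t=6:+1/373248000 = -7/1555200
(3j)²=400/46189 [(6 6 6; 0 0 0)], sign=-1
Σ_t [1,5]: t=1:−1/4147200 t=2:+1/207360 t=3:−1/82944 t=4:+1/207360 t=5:−1/4147200 = -1/345600
(3j)²=420/46189 [(6 6 6; -1 -1 2)], sign=-1
⇒ 4πI² = 2184000/12623809
I = (+1)√(2184000/12623809/(4π)) = 0.11733462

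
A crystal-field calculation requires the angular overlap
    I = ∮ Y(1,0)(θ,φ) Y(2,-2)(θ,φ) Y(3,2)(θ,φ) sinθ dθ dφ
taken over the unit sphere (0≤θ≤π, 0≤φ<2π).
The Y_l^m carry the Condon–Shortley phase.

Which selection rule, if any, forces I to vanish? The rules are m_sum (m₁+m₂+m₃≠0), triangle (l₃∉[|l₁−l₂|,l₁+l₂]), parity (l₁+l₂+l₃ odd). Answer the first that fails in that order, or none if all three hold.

none

azimuthal sum: 0 − 2 + 2 = 0  ✓
1 ≤ 3 ≤ 3 (triangle on l)  ✓
L = 1 + 2 + 3 = 6 (even)  ✓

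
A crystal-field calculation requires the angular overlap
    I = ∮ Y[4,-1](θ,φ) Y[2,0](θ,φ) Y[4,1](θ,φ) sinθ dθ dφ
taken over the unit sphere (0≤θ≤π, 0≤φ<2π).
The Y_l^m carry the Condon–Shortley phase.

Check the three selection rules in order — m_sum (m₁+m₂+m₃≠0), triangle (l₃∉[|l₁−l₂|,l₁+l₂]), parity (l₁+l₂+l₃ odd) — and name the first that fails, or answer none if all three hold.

azimuthal sum: -1 + 0 + 1 = 0  ✓
2 ≤ 4 ≤ 6 (triangle on l)  ✓
L = 4 + 2 + 4 = 10 (even)  ✓

none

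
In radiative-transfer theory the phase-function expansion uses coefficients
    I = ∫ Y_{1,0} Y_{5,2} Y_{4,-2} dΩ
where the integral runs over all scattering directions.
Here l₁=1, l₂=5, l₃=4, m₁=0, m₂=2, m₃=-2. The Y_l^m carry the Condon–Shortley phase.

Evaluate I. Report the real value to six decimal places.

0.225034

m-sum 0 ✓  L=10 even ✓  4≤4≤6 ✓
Π(2lᵢ+1) = 3×11×9 = 297
triangle coeff Δ(1,5,4) = 1/495
Σ_t [1,1]: t=1:−1/576 = -1/576
(3j)²=5/99 [(1 5 4; 0 0 0)], sign=-1
Σ_t [1,1]: t=1:−1/1440 = -1/1440
(3j)²=7/165 [(1 5 4; 0 2 -2)], sign=-1
⇒ 4πI² = 7/11
I = (+1)√(7/11/(4π)) = 0.22503380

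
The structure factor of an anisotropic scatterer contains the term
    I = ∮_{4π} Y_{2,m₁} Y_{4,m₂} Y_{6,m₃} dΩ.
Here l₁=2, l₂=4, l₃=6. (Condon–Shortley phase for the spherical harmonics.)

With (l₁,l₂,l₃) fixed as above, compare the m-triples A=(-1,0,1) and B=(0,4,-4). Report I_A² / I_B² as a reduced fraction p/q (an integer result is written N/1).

Same 2,4,6: normalisation and zero-m 3j drop out of the ratio.
A: Δ: 0! 4! 8! / 13! → 1/6435; sum: t=0:+1/3456 = 1/3456; 3j²(2 4 6; -1 0 1) = Δ·Π!·Σ² = 35/1287  (sign -1)
B: Δ: 0! 4! 8! / 13! → 1/6435; sum: t=0:+1/161280 = 1/161280; 3j²(2 4 6; 0 4 -4) = Δ·Π!·Σ² = 1/143  (sign +1)
I_A²/I_B² = (35/1287)/(1/143) = 35/9

35/9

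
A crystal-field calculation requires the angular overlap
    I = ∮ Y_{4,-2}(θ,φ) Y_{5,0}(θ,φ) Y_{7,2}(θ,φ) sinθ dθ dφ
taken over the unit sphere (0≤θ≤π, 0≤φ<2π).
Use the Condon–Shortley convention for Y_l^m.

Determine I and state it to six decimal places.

Rules hold: Σm=0, L=16 even, 1≤7≤9.
N = 9·11·15 = 1485
Δ = 2!·6!·8!/17! = 1/6126120
Racah Σ t=0..2: t=0:+1/69120 t=1:−1/20736 t=2:+1/69120 = -1/51840
⇒ 3j(4 5 7; 0 0 0)² = 280/21879, sgn +1
Racah Σ t=0..2: t=0:+1/1036800 t=1:−1/69120 t=2:+1/69120 = 1/1036800
⇒ 3j(4 5 7; -2 0 2)² = 1/7293, sgn -1
4πI² = N·(3j₀)²·(3jₘ)² = 1400/537251
I = -1·√(0.00260586/4π) = -0.01440026

-0.014400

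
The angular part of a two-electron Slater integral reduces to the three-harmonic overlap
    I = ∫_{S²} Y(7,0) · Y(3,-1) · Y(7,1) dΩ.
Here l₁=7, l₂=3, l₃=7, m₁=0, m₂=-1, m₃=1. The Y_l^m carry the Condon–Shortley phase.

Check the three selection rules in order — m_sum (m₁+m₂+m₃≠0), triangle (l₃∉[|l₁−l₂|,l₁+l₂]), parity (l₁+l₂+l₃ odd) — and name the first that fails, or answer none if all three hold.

parity

azimuthal sum: 0 − 1 + 1 = 0  ✓
4 ≤ 7 ≤ 10 (triangle on l)  ✓
L = 7 + 3 + 7 = 17 (odd)  ✗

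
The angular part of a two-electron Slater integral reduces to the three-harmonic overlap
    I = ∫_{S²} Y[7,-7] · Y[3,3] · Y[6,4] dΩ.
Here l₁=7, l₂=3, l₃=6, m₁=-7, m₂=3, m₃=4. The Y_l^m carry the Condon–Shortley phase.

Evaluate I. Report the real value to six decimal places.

0.105068

Checks pass: Σm=0; 16 even; l₃=6∈[4,10].
(2·7+1)(2·3+1)(2·6+1) = 1365
Δ: 4! 10! 2! / 17! → 1/2042040
sum: t=1:−1/207360 t=2:+1/57600 t=3:−1/207360 = 1/129600
3j²(7 3 6; 0 0 0) = Δ·Π!·Σ² = 168/12155  (sign +1)
sum: t=4:+1/174182400 = 1/174182400
3j²(7 3 6; -7 3 4) = Δ·Π!·Σ² = 1/136  (sign +1)
combine: 4πI² = 1365·168/12155·1/136 = 441/3179
take √, sign +1: I = 0.10506767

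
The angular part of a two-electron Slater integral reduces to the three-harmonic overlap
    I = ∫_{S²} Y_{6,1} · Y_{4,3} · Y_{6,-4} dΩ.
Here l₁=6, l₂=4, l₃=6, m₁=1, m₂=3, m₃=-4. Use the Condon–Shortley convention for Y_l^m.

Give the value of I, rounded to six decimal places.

Rules hold: Σm=0, L=16 even, 2≤6≤10.
N = 13·9·13 = 1521
Δ = 4!·8!·4!/17! = 1/15315300
Racah Σ t=0..4: t=0:+1/829440 t=1:−1/25920 t=2:+1/9216 t=3:−1/25920 t=4:+1/829440 = 7/207360
⇒ 3j(6 4 6; 0 0 0)² = 28/2431, sgn +1
Racah Σ t=3..4: t=3:−1/207360 t=4:+1/725760 = -1/290304
⇒ 3j(6 4 6; 1 3 -4)² = 125/7293, sgn -1
4πI² = N·(3j₀)²·(3jₘ)² = 10500/34969
I = -1·√(0.300266/4π) = -0.15457815

-0.154578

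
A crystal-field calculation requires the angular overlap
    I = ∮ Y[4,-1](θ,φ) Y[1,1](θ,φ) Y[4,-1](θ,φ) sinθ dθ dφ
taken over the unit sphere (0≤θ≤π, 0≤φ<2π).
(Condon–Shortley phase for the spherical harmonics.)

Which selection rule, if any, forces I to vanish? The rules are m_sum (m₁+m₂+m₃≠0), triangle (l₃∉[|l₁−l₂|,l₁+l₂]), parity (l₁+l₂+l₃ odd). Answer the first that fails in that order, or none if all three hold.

m_sum

m₁+m₂+m₃ = -1 + 1 − 1 = -1  ✗
triangle: |4−1|=3 ≤ l₃=4 ≤ 4+1=5
parity: l₁+l₂+l₃ = 9 is odd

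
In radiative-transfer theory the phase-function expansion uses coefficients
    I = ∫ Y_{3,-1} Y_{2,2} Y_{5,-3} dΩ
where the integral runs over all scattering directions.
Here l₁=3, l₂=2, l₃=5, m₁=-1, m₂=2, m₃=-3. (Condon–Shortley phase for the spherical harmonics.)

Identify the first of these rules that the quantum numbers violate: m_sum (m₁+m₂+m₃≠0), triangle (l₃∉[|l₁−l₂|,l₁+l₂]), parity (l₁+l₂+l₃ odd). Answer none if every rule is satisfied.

Σmᵢ = -2  ✗
l₃∈[|l₁−l₂|,l₁+l₂]=[1,5], have l₃=5
Σlᵢ = 10 ⇒ even

m_sum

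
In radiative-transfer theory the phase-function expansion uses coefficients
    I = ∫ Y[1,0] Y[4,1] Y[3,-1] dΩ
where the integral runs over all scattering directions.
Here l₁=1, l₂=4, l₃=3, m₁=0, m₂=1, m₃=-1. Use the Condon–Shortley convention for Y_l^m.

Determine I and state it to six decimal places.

-0.238414

Checks pass: Σm=0; 8 even; l₃=3∈[3,5].
(2·1+1)(2·4+1)(2·3+1) = 189
Δ: 2! 0! 6! / 9! → 1/252
sum: t=1:−1/36 = -1/36
3j²(1 4 3; 0 0 0) = Δ·Π!·Σ² = 4/63  (sign +1)
sum: t=1:−1/48 = -1/48
3j²(1 4 3; 0 1 -1) = Δ·Π!·Σ² = 5/84  (sign -1)
combine: 4πI² = 189·4/63·5/84 = 5/7
take √, sign -1: I = -0.23841361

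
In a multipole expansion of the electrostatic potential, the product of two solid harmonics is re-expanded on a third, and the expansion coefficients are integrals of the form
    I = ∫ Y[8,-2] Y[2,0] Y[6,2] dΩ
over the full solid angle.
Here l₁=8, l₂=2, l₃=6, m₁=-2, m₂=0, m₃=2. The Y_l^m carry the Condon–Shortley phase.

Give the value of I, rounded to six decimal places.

m-sum 0 ✓  L=16 even ✓  6≤6≤10 ✓
Π(2lᵢ+1) = 17×5×13 = 1105
triangle coeff Δ(8,2,6) = 1/30940
Σ_t [2,2]: t=2:+1/2073600 = 1/2073600
(3j)²=28/1105 [(8 2 6; 0 0 0)], sign=+1
Σ_t [2,2]: t=2:+1/3870720 = 1/3870720
(3j)²=135/6188 [(8 2 6; -2 0 2)], sign=+1
⇒ 4πI² = 135/221
I = (+1)√(135/221/(4π)) = 0.22047828

0.220478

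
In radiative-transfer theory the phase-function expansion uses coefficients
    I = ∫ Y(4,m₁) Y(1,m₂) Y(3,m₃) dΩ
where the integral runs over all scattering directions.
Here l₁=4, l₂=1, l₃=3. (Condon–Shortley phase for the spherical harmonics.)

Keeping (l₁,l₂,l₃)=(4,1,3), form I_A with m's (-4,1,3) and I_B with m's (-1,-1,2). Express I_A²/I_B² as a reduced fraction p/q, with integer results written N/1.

28/3

l's match ⇒ only the (l;m) 3-j factors differ between A and B.
A: triangle coeff Δ(4,1,3) = 1/252; Σ_t [2,2]: t=2:+1/1440 = 1/1440; (3j)²=1/9 [(4 1 3; -4 1 3)], sign=+1
B: triangle coeff Δ(4,1,3) = 1/252; Σ_t [0,0]: t=0:+1/240 = 1/240; (3j)²=1/84 [(4 1 3; -1 -1 2)], sign=-1
I_A²/I_B² = (1/9)/(1/84) = 28/3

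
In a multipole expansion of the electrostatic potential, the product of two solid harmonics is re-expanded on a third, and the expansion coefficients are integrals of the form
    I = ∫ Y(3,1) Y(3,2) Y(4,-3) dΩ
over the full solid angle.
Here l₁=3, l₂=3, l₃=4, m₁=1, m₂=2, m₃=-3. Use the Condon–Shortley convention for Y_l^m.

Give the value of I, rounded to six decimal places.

Checks pass: Σm=0; 10 even; l₃=4∈[0,6].
(2·3+1)(2·3+1)(2·4+1) = 441
Δ: 2! 4! 4! / 11! → 1/34650
sum: t=0:+1/72 t=1:−1/16 t=2:+1/72 = -5/144
3j²(3 3 4; 0 0 0) = Δ·Π!·Σ² = 2/77  (sign -1)
sum: t=1:−1/144 t=2:+1/288 = -1/288
3j²(3 3 4; 1 2 -3) = Δ·Π!·Σ² = 1/99  (sign +1)
combine: 4πI² = 441·2/77·1/99 = 14/121
take √, sign -1: I = -0.09595473

-0.095955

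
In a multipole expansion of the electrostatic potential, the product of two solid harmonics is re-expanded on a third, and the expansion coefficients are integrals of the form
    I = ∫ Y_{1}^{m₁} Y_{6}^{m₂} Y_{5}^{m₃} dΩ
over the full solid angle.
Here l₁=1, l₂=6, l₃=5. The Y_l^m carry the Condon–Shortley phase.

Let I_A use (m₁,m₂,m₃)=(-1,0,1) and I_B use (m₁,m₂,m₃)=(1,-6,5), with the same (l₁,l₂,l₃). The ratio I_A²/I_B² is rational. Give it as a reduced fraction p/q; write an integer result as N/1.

5/22

Shared (l₁,l₂,l₃)=(1,6,5): N and (l;000)² cancel in I_A²/I_B².
A: Δ = 2!·0!·10!/13! = 1/858; Racah Σ t=2..2: t=2:+1/34560 = 1/34560; ⇒ 3j(1 6 5; -1 0 1)² = 5/286, sgn +1
B: Δ = 2!·0!·10!/13! = 1/858; Racah Σ t=0..0: t=0:+1/7257600 = 1/7257600; ⇒ 3j(1 6 5; 1 -6 5)² = 1/13, sgn +1
I_A²/I_B² = (5/286)/(1/13) = 5/22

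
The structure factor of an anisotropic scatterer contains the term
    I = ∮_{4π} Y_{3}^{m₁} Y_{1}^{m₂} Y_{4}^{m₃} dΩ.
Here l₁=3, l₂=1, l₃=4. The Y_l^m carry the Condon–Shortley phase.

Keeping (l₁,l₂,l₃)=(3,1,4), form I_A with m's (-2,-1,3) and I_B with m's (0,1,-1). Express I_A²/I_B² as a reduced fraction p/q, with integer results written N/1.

Shared (l₁,l₂,l₃)=(3,1,4): N and (l;000)² cancel in I_A²/I_B².
A: Δ = 0!·6!·2!/9! = 1/252; Racah Σ t=0..0: t=0:+1/240 = 1/240; ⇒ 3j(3 1 4; -2 -1 3)² = 1/12, sgn -1
B: Δ = 0!·6!·2!/9! = 1/252; Racah Σ t=0..0: t=0:+1/72 = 1/72; ⇒ 3j(3 1 4; 0 1 -1)² = 5/126, sgn -1
I_A²/I_B² = (1/12)/(5/126) = 21/10

21/10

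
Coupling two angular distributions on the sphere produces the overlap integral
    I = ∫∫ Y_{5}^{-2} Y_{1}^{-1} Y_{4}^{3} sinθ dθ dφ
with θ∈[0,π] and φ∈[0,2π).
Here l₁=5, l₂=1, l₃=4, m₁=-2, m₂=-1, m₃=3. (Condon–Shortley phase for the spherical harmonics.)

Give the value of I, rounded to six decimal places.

0.085055

Checks pass: Σm=0; 10 even; l₃=4∈[4,6].
(2·5+1)(2·1+1)(2·4+1) = 297
Δ: 2! 8! 0! / 11! → 1/495
sum: t=1:−1/576 = -1/576
3j²(5 1 4; 0 0 0) = Δ·Π!·Σ² = 5/99  (sign -1)
sum: t=0:+1/10080 = 1/10080
3j²(5 1 4; -2 -1 3) = Δ·Π!·Σ² = 1/165  (sign -1)
combine: 4πI² = 297·5/99·1/165 = 1/11
take √, sign +1: I = 0.08505478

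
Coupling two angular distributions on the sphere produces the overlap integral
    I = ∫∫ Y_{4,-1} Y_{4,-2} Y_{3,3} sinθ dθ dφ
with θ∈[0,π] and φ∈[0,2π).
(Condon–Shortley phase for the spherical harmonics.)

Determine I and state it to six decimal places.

0.000000

Σlᵢ=11 odd — θ-integrand is odd under cosθ→−cosθ; I=0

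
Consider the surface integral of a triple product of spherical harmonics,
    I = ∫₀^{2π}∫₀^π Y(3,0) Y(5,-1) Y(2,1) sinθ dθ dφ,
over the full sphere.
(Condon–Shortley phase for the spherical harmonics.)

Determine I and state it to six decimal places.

Rules hold: Σm=0, L=10 even, 2≤2≤8.
N = 7·11·5 = 385
Δ = 6!·0!·4!/11! = 1/2310
Racah Σ t=3..3: t=3:−1/144 = -1/144
⇒ 3j(3 5 2; 0 0 0)² = 10/231, sgn -1
Racah Σ t=3..3: t=3:−1/216 = -1/216
⇒ 3j(3 5 2; 0 -1 1)² = 8/231, sgn +1
4πI² = N·(3j₀)²·(3jₘ)² = 400/693
I = -1·√(0.577201/4π) = -0.21431790

-0.214318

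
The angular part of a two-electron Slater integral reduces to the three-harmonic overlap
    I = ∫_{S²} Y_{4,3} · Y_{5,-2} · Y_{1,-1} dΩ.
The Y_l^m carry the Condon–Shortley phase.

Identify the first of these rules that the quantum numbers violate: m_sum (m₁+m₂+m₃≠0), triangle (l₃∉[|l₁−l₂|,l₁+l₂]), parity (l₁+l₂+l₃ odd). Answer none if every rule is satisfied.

none

azimuthal sum: 3 − 2 − 1 = 0  ✓
1 ≤ 1 ≤ 9 (triangle on l)  ✓
L = 4 + 5 + 1 = 10 (even)  ✓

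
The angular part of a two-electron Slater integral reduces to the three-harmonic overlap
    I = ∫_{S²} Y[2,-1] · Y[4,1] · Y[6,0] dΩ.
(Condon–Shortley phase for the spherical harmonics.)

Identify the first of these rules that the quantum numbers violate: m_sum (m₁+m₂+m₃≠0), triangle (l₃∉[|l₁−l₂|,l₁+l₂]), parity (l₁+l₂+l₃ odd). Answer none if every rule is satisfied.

azimuthal sum: -1 + 1 + 0 = 0  ✓
2 ≤ 6 ≤ 6 (triangle on l)  ✓
L = 2 + 4 + 6 = 12 (even)  ✓

none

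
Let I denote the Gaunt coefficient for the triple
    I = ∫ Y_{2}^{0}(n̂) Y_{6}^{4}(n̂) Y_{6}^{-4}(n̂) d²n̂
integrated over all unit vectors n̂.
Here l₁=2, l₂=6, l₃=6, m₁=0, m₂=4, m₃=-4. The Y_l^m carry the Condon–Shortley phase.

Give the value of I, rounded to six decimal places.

-0.022938

Checks pass: Σm=0; 14 even; l₃=6∈[4,8].
(2·2+1)(2·6+1)(2·6+1) = 845
Δ: 2! 2! 10! / 15! → 1/90090
sum: t=0:+1/69120 t=1:−1/14400 t=2:+1/69120 = -7/172800
3j²(2 6 6; 0 0 0) = Δ·Π!·Σ² = 14/715  (sign -1)
sum: t=0:+1/14515200 t=1:−1/362880 t=2:+1/322560 = 1/2419200
3j²(2 6 6; 0 4 -4) = Δ·Π!·Σ² = 2/5005  (sign +1)
combine: 4πI² = 845·14/715·2/5005 = 4/605
take √, sign -1: I = -0.02293757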